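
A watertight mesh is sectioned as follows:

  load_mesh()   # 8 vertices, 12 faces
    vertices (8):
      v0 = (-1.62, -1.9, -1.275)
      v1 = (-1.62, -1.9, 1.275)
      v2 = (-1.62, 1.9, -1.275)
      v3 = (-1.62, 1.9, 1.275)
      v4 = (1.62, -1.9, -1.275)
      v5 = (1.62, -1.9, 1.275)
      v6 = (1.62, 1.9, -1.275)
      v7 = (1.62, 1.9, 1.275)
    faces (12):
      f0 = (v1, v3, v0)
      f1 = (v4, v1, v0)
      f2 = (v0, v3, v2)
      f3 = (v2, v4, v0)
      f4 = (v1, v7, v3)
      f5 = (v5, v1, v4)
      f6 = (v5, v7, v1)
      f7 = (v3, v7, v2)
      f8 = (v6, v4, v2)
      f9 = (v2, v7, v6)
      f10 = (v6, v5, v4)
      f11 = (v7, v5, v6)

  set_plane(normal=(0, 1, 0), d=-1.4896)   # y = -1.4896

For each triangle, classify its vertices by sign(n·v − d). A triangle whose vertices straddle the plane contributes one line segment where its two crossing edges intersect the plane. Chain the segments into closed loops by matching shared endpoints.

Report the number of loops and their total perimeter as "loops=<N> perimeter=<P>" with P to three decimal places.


loops=1 perimeter=11.580

Straddling triangles (8 of 12):
  (v1,v3,v0) [-+-] → (-1.62, -1.4896, 1.275)–(-1.62, -1.4896, -0.9996)  len=2.2746
  (v0,v3,v2) [-++] → (-1.62, -1.4896, -0.9996)–(-1.62, -1.4896, -1.275)  len=0.2754
  (v2,v4,v0) [+--] → (1.27008, -1.4896, -1.275)–(-1.62, -1.4896, -1.275)  len=2.8901
  (v1,v7,v3) [-++] → (-1.27008, -1.4896, 1.275)–(-1.62, -1.4896, 1.275)  len=0.3499
  (v5,v7,v1) [-+-] → (1.62, -1.4896, 1.275)–(-1.27008, -1.4896, 1.275)  len=2.8901
  (v6,v4,v2) [+-+] → (1.62, -1.4896, -1.275)–(1.27008, -1.4896, -1.275)  len=0.3499
  (v6,v5,v4) [+--] → (1.62, -1.4896, 0.9996)–(1.62, -1.4896, -1.275)  len=2.2746
  (v7,v5,v6) [+-+] → (1.62, -1.4896, 1.275)–(1.62, -1.4896, 0.9996)  len=0.2754

Chained into 1 loop(s):
  loop 1: 8 segments, perimeter = 11.5800
Total perimeter = 11.580


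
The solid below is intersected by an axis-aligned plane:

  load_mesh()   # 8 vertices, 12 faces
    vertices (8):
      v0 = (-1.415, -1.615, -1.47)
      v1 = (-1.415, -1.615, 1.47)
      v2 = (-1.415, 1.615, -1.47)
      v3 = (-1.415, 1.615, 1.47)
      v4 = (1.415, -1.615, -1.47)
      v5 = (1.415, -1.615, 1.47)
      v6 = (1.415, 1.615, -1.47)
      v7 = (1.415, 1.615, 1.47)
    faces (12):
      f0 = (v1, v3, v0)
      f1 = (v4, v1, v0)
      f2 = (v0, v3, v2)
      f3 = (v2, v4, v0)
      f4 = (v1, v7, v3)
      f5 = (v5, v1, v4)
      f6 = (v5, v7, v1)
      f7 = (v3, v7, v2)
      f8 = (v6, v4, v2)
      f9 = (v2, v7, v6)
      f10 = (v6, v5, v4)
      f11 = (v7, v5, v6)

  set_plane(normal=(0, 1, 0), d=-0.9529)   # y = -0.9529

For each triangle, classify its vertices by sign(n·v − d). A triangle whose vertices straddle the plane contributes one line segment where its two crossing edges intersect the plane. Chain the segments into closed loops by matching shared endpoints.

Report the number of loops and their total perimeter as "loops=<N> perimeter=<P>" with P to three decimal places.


Straddling triangles (8 of 12):
  (v1,v3,v0) [-+-] → (-1.415, -0.9529, 1.47)–(-1.415, -0.9529, -0.867346)  len=2.3373
  (v0,v3,v2) [-++] → (-1.415, -0.9529, -0.867346)–(-1.415, -0.9529, -1.47)  len=0.6027
  (v2,v4,v0) [+--] → (0.834894, -0.9529, -1.47)–(-1.415, -0.9529, -1.47)  len=2.2499
  (v1,v7,v3) [-++] → (-0.834894, -0.9529, 1.47)–(-1.415, -0.9529, 1.47)  len=0.5801
  (v5,v7,v1) [-+-] → (1.415, -0.9529, 1.47)–(-0.834894, -0.9529, 1.47)  len=2.2499
  (v6,v4,v2) [+-+] → (1.415, -0.9529, -1.47)–(0.834894, -0.9529, -1.47)  len=0.5801
  (v6,v5,v4) [+--] → (1.415, -0.9529, 0.867346)–(1.415, -0.9529, -1.47)  len=2.3373
  (v7,v5,v6) [+-+] → (1.415, -0.9529, 1.47)–(1.415, -0.9529, 0.867346)  len=0.6027

Chained into 1 loop(s):
  loop 1: 8 segments, perimeter = 11.5400
Total perimeter = 11.540

loops=1 perimeter=11.540


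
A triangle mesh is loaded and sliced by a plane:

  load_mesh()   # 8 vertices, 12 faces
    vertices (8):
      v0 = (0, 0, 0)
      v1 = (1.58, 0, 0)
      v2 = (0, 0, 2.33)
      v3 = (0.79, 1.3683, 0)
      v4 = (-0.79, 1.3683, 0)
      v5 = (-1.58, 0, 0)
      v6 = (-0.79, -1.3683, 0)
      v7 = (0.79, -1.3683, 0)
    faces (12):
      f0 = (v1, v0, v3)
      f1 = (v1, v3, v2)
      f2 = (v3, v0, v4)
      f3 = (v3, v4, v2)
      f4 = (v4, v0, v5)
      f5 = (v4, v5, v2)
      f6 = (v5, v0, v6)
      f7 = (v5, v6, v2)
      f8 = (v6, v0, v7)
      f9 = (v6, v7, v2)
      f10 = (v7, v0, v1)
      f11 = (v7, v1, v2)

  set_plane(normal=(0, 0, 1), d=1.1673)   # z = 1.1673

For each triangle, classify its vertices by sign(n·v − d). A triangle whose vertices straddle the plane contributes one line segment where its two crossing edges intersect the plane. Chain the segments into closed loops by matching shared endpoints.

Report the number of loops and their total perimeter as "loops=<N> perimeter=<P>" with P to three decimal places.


loops=1 perimeter=4.731

Straddling triangles (6 of 12):
  (v1,v3,v2) [--+] → (0.39422, 0.682799, 1.1673)–(0.78844, 0, 1.1673)  len=0.7884
  (v3,v4,v2) [--+] → (-0.39422, 0.682799, 1.1673)–(0.39422, 0.682799, 1.1673)  len=0.7884
  (v4,v5,v2) [--+] → (-0.78844, 0, 1.1673)–(-0.39422, 0.682799, 1.1673)  len=0.7884
  (v5,v6,v2) [--+] → (-0.39422, -0.682799, 1.1673)–(-0.78844, 0, 1.1673)  len=0.7884
  (v6,v7,v2) [--+] → (0.39422, -0.682799, 1.1673)–(-0.39422, -0.682799, 1.1673)  len=0.7884
  (v7,v1,v2) [--+] → (0.78844, 0, 1.1673)–(0.39422, -0.682799, 1.1673)  len=0.7884

Chained into 1 loop(s):
  loop 1: 6 segments, perimeter = 4.7306
Total perimeter = 4.731


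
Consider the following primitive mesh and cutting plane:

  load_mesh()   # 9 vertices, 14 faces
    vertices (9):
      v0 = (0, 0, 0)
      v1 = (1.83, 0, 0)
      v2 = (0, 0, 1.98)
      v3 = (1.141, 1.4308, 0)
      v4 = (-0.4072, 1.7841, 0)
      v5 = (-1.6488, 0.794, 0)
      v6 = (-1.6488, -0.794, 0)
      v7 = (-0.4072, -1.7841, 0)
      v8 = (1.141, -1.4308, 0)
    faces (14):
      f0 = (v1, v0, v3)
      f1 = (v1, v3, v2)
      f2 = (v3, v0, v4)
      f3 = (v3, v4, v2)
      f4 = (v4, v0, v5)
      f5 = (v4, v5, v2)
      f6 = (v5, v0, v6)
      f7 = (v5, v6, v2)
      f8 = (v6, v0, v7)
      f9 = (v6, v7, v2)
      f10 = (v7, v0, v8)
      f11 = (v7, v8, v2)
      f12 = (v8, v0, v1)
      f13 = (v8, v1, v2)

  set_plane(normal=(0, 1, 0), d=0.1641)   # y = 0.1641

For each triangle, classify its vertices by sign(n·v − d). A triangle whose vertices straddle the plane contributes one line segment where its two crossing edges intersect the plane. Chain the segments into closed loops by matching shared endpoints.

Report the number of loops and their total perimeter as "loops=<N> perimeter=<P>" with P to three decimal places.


loops=1 perimeter=8.384

Straddling triangles (8 of 14):
  (v1,v0,v3) [--+] → (0.130863, 0.1641, 0)–(1.75098, 0.1641, 0)  len=1.6201
  (v1,v3,v2) [-+-] → (1.75098, 0.1641, 0)–(0.130863, 0.1641, 1.75291)  len=2.3869
  (v3,v0,v4) [+-+] → (0.130863, 0.1641, 0)–(-0.0374539, 0.1641, 0)  len=0.1683
  (v3,v4,v2) [++-] → (-0.0374539, 0.1641, 1.79788)–(0.130863, 0.1641, 1.75291)  len=0.1742
  (v4,v0,v5) [+-+] → (-0.0374539, 0.1641, 0)–(-0.340766, 0.1641, 0)  len=0.3033
  (v4,v5,v2) [++-] → (-0.340766, 0.1641, 1.57078)–(-0.0374539, 0.1641, 1.79788)  len=0.3789
  (v5,v0,v6) [+--] → (-0.340766, 0.1641, 0)–(-1.6488, 0.1641, 0)  len=1.3080
  (v5,v6,v2) [+--] → (-1.6488, 0.1641, 0)–(-0.340766, 0.1641, 1.57078)  len=2.0441

Chained into 1 loop(s):
  loop 1: 8 segments, perimeter = 8.3839
Total perimeter = 8.384


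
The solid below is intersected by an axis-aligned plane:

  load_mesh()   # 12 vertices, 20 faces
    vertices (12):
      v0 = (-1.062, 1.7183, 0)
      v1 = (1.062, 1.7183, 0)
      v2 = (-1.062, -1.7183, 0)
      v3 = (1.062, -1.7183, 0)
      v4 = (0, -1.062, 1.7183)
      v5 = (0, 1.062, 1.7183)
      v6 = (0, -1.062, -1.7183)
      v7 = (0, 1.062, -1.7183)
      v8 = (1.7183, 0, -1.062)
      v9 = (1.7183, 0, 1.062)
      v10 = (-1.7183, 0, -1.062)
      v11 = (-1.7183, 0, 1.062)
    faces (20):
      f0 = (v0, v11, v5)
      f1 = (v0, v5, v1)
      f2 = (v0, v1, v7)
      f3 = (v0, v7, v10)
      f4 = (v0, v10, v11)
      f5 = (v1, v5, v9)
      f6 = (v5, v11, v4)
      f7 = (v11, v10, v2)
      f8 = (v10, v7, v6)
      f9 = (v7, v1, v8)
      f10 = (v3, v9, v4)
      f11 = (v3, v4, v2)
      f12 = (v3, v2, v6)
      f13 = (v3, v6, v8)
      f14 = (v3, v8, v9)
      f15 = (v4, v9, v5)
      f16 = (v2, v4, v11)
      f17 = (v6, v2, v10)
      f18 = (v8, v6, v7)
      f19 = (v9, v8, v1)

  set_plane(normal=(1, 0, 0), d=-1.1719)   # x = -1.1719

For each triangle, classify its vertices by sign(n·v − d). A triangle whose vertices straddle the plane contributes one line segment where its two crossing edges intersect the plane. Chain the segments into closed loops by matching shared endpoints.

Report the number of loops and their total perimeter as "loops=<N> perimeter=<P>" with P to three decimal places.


loops=1 perimeter=8.244

Straddling triangles (8 of 20):
  (v0,v11,v5) [+-+] → (-1.1719, 1.43056, 0.177836)–(-1.1719, 0.337704, 1.2707)  len=1.5455
  (v0,v7,v10) [++-] → (-1.1719, 0.337704, -1.2707)–(-1.1719, 1.43056, -0.177836)  len=1.5455
  (v0,v10,v11) [+--] → (-1.1719, 1.43056, -0.177836)–(-1.1719, 1.43056, 0.177836)  len=0.3557
  (v5,v11,v4) [+-+] → (-1.1719, 0.337704, 1.2707)–(-1.1719, -0.337704, 1.2707)  len=0.6754
  (v11,v10,v2) [--+] → (-1.1719, -1.43056, -0.177836)–(-1.1719, -1.43056, 0.177836)  len=0.3557
  (v10,v7,v6) [-++] → (-1.1719, 0.337704, -1.2707)–(-1.1719, -0.337704, -1.2707)  len=0.6754
  (v2,v4,v11) [++-] → (-1.1719, -0.337704, 1.2707)–(-1.1719, -1.43056, 0.177836)  len=1.5455
  (v6,v2,v10) [++-] → (-1.1719, -1.43056, -0.177836)–(-1.1719, -0.337704, -1.2707)  len=1.5455

Chained into 1 loop(s):
  loop 1: 8 segments, perimeter = 8.2443
Total perimeter = 8.244


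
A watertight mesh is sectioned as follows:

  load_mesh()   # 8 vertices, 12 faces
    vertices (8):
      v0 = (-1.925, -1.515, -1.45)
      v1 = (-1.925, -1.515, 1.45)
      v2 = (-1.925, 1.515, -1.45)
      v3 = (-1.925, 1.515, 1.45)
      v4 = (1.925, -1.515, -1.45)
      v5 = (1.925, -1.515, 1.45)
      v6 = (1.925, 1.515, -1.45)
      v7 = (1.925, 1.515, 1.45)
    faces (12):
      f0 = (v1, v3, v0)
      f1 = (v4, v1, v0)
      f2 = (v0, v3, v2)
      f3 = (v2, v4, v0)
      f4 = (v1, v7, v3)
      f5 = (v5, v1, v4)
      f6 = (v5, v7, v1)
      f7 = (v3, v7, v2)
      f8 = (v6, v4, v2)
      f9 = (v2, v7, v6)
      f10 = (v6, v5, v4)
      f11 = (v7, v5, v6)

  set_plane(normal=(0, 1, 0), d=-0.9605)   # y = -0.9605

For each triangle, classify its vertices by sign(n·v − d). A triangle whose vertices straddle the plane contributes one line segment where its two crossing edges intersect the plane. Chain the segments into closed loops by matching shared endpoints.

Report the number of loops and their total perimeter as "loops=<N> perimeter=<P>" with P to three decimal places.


loops=1 perimeter=13.500

Straddling triangles (8 of 12):
  (v1,v3,v0) [-+-] → (-1.925, -0.9605, 1.45)–(-1.925, -0.9605, -0.91929)  len=2.3693
  (v0,v3,v2) [-++] → (-1.925, -0.9605, -0.91929)–(-1.925, -0.9605, -1.45)  len=0.5307
  (v2,v4,v0) [+--] → (1.22044, -0.9605, -1.45)–(-1.925, -0.9605, -1.45)  len=3.1454
  (v1,v7,v3) [-++] → (-1.22044, -0.9605, 1.45)–(-1.925, -0.9605, 1.45)  len=0.7046
  (v5,v7,v1) [-+-] → (1.925, -0.9605, 1.45)–(-1.22044, -0.9605, 1.45)  len=3.1454
  (v6,v4,v2) [+-+] → (1.925, -0.9605, -1.45)–(1.22044, -0.9605, -1.45)  len=0.7046
  (v6,v5,v4) [+--] → (1.925, -0.9605, 0.91929)–(1.925, -0.9605, -1.45)  len=2.3693
  (v7,v5,v6) [+-+] → (1.925, -0.9605, 1.45)–(1.925, -0.9605, 0.91929)  len=0.5307

Chained into 1 loop(s):
  loop 1: 8 segments, perimeter = 13.5000
Total perimeter = 13.500


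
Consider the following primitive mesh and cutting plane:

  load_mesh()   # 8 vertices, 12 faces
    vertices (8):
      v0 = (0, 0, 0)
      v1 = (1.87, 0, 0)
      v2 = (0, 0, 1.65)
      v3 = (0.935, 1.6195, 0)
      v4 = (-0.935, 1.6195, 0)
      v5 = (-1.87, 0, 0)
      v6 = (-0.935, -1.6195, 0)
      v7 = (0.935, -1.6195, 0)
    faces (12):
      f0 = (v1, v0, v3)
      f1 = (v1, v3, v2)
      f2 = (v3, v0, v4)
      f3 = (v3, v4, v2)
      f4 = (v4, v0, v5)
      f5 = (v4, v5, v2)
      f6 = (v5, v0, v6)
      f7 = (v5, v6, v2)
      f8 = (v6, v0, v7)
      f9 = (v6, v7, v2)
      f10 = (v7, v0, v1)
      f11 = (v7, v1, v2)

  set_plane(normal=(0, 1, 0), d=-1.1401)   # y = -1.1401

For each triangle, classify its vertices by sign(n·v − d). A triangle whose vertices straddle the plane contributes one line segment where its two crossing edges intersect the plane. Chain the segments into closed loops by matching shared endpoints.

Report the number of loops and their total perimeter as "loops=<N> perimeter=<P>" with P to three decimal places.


Straddling triangles (6 of 12):
  (v5,v0,v6) [++-] → (-0.658224, -1.1401, 0)–(-1.21178, -1.1401, 0)  len=0.5536
  (v5,v6,v2) [+-+] → (-1.21178, -1.1401, 0)–(-0.658224, -1.1401, 0.488429)  len=0.7382
  (v6,v0,v7) [-+-] → (-0.658224, -1.1401, 0)–(0.658224, -1.1401, 0)  len=1.3164
  (v6,v7,v2) [--+] → (0.658224, -1.1401, 0.488429)–(-0.658224, -1.1401, 0.488429)  len=1.3164
  (v7,v0,v1) [-++] → (0.658224, -1.1401, 0)–(1.21178, -1.1401, 0)  len=0.5536
  (v7,v1,v2) [-++] → (1.21178, -1.1401, 0)–(0.658224, -1.1401, 0.488429)  len=0.7382

Chained into 1 loop(s):
  loop 1: 6 segments, perimeter = 5.2165
Total perimeter = 5.216

loops=1 perimeter=5.216


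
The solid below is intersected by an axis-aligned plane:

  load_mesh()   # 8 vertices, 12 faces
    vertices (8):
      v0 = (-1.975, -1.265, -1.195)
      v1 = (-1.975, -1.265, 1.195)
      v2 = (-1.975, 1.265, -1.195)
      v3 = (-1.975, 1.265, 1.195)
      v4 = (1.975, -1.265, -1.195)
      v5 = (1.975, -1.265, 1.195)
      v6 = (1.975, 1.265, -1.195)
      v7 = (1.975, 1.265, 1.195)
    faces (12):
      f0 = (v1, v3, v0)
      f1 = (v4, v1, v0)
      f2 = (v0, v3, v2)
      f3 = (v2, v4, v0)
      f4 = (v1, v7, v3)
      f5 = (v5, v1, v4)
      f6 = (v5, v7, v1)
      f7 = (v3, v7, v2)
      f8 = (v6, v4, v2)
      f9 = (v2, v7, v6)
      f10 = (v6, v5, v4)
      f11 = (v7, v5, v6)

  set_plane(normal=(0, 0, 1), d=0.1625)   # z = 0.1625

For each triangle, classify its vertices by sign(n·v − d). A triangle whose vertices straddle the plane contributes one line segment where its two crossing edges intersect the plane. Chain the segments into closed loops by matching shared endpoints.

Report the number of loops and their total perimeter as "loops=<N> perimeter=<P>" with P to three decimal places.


Straddling triangles (8 of 12):
  (v1,v3,v0) [++-] → (-1.975, 0.172019, 0.1625)–(-1.975, -1.265, 0.1625)  len=1.4370
  (v4,v1,v0) [-+-] → (-0.268567, -1.265, 0.1625)–(-1.975, -1.265, 0.1625)  len=1.7064
  (v0,v3,v2) [-+-] → (-1.975, 0.172019, 0.1625)–(-1.975, 1.265, 0.1625)  len=1.0930
  (v5,v1,v4) [++-] → (-0.268567, -1.265, 0.1625)–(1.975, -1.265, 0.1625)  len=2.2436
  (v3,v7,v2) [++-] → (0.268567, 1.265, 0.1625)–(-1.975, 1.265, 0.1625)  len=2.2436
  (v2,v7,v6) [-+-] → (0.268567, 1.265, 0.1625)–(1.975, 1.265, 0.1625)  len=1.7064
  (v6,v5,v4) [-+-] → (1.975, -0.172019, 0.1625)–(1.975, -1.265, 0.1625)  len=1.0930
  (v7,v5,v6) [++-] → (1.975, -0.172019, 0.1625)–(1.975, 1.265, 0.1625)  len=1.4370

Chained into 1 loop(s):
  loop 1: 8 segments, perimeter = 12.9600
Total perimeter = 12.960

loops=1 perimeter=12.960


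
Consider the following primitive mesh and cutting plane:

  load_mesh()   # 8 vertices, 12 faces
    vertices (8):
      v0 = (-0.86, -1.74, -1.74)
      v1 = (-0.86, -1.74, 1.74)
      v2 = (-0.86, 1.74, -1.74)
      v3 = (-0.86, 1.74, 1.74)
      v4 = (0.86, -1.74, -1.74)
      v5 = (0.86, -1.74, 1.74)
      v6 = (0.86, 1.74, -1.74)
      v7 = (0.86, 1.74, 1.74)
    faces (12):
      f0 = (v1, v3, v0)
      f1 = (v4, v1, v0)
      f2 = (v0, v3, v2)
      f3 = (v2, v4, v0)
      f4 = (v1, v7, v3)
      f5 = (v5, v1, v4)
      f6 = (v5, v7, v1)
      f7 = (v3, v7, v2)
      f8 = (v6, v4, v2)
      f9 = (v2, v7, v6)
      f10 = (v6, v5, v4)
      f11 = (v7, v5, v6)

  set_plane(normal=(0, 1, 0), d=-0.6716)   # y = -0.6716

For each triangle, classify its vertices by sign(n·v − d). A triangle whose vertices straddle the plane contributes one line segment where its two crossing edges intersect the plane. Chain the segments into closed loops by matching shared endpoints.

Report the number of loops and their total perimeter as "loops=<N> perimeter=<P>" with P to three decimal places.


Straddling triangles (8 of 12):
  (v1,v3,v0) [-+-] → (-0.86, -0.6716, 1.74)–(-0.86, -0.6716, -0.6716)  len=2.4116
  (v0,v3,v2) [-++] → (-0.86, -0.6716, -0.6716)–(-0.86, -0.6716, -1.74)  len=1.0684
  (v2,v4,v0) [+--] → (0.33194, -0.6716, -1.74)–(-0.86, -0.6716, -1.74)  len=1.1919
  (v1,v7,v3) [-++] → (-0.33194, -0.6716, 1.74)–(-0.86, -0.6716, 1.74)  len=0.5281
  (v5,v7,v1) [-+-] → (0.86, -0.6716, 1.74)–(-0.33194, -0.6716, 1.74)  len=1.1919
  (v6,v4,v2) [+-+] → (0.86, -0.6716, -1.74)–(0.33194, -0.6716, -1.74)  len=0.5281
  (v6,v5,v4) [+--] → (0.86, -0.6716, 0.6716)–(0.86, -0.6716, -1.74)  len=2.4116
  (v7,v5,v6) [+-+] → (0.86, -0.6716, 1.74)–(0.86, -0.6716, 0.6716)  len=1.0684

Chained into 1 loop(s):
  loop 1: 8 segments, perimeter = 10.4000
Total perimeter = 10.400

loops=1 perimeter=10.400


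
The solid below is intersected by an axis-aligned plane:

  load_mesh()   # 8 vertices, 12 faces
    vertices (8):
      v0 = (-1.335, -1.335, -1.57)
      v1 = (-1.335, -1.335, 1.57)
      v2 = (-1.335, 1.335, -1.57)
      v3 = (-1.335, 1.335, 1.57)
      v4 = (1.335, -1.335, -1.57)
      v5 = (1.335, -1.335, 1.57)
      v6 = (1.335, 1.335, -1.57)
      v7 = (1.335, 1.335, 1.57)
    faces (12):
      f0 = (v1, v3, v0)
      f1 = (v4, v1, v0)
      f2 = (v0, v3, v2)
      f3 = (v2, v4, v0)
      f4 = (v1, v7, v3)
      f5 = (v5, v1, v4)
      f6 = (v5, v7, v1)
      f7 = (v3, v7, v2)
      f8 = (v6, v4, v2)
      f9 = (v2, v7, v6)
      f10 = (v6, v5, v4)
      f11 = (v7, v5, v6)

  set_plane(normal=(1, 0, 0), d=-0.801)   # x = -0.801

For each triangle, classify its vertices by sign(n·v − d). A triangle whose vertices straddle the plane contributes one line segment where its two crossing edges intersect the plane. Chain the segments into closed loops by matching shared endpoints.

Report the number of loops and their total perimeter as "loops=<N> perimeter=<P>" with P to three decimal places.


Straddling triangles (8 of 12):
  (v4,v1,v0) [+--] → (-0.801, -1.335, 0.942)–(-0.801, -1.335, -1.57)  len=2.5120
  (v2,v4,v0) [-+-] → (-0.801, 0.801, -1.57)–(-0.801, -1.335, -1.57)  len=2.1360
  (v1,v7,v3) [-+-] → (-0.801, -0.801, 1.57)–(-0.801, 1.335, 1.57)  len=2.1360
  (v5,v1,v4) [+-+] → (-0.801, -1.335, 1.57)–(-0.801, -1.335, 0.942)  len=0.6280
  (v5,v7,v1) [++-] → (-0.801, -0.801, 1.57)–(-0.801, -1.335, 1.57)  len=0.5340
  (v3,v7,v2) [-+-] → (-0.801, 1.335, 1.57)–(-0.801, 1.335, -0.942)  len=2.5120
  (v6,v4,v2) [++-] → (-0.801, 0.801, -1.57)–(-0.801, 1.335, -1.57)  len=0.5340
  (v2,v7,v6) [-++] → (-0.801, 1.335, -0.942)–(-0.801, 1.335, -1.57)  len=0.6280

Chained into 1 loop(s):
  loop 1: 8 segments, perimeter = 11.6200
Total perimeter = 11.620

loops=1 perimeter=11.620


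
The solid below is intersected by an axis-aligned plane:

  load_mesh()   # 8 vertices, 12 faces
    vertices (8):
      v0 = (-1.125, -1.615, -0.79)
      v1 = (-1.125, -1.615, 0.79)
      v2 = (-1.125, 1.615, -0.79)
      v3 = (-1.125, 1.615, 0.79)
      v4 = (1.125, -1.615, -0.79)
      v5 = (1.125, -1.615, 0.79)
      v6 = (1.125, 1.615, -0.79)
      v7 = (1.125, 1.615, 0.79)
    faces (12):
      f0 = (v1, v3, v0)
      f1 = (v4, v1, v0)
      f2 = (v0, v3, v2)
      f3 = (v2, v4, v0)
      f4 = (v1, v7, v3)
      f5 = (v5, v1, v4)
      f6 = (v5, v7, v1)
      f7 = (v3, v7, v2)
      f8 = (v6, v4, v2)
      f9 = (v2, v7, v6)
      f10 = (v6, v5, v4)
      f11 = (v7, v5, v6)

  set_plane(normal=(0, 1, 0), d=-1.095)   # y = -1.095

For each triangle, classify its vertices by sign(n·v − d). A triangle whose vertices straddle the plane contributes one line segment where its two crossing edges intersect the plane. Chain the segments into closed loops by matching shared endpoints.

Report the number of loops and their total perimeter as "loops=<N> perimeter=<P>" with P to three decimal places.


loops=1 perimeter=7.660

Straddling triangles (8 of 12):
  (v1,v3,v0) [-+-] → (-1.125, -1.095, 0.79)–(-1.125, -1.095, -0.535635)  len=1.3256
  (v0,v3,v2) [-++] → (-1.125, -1.095, -0.535635)–(-1.125, -1.095, -0.79)  len=0.2544
  (v2,v4,v0) [+--] → (0.762771, -1.095, -0.79)–(-1.125, -1.095, -0.79)  len=1.8878
  (v1,v7,v3) [-++] → (-0.762771, -1.095, 0.79)–(-1.125, -1.095, 0.79)  len=0.3622
  (v5,v7,v1) [-+-] → (1.125, -1.095, 0.79)–(-0.762771, -1.095, 0.79)  len=1.8878
  (v6,v4,v2) [+-+] → (1.125, -1.095, -0.79)–(0.762771, -1.095, -0.79)  len=0.3622
  (v6,v5,v4) [+--] → (1.125, -1.095, 0.535635)–(1.125, -1.095, -0.79)  len=1.3256
  (v7,v5,v6) [+-+] → (1.125, -1.095, 0.79)–(1.125, -1.095, 0.535635)  len=0.2544

Chained into 1 loop(s):
  loop 1: 8 segments, perimeter = 7.6600
Total perimeter = 7.660


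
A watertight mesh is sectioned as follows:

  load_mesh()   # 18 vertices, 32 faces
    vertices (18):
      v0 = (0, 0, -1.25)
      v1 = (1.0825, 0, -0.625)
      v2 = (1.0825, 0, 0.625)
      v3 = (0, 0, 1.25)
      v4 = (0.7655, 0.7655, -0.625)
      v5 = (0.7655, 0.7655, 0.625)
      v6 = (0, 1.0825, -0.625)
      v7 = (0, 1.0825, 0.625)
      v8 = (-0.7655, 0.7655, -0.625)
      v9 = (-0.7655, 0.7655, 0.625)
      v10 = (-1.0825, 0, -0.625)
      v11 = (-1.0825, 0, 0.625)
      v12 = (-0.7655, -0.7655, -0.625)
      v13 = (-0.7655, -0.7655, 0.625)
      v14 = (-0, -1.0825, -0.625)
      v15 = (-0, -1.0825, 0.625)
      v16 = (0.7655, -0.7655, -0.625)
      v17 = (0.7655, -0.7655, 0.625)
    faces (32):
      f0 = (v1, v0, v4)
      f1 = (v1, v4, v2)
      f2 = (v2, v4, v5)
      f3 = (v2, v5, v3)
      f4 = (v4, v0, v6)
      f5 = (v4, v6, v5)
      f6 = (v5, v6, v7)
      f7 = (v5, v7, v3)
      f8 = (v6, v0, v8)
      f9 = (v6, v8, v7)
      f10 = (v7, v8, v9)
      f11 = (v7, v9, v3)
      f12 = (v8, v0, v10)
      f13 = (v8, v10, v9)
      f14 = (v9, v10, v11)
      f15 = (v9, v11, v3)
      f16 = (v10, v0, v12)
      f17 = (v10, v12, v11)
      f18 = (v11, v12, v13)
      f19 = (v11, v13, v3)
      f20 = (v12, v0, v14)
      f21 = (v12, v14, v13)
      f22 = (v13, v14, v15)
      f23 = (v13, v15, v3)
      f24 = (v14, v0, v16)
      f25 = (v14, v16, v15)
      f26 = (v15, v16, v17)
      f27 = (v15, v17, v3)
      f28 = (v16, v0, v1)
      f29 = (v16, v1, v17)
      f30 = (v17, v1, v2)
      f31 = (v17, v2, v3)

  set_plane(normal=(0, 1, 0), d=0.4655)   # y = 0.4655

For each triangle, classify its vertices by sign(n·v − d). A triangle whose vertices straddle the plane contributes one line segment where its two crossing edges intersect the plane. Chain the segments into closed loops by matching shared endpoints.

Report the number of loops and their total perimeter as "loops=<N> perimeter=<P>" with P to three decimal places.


Straddling triangles (12 of 32):
  (v1,v0,v4) [--+] → (0.4655, 0.4655, -0.869938)–(0.889733, 0.4655, -0.625)  len=0.4899
  (v1,v4,v2) [-+-] → (0.889733, 0.4655, -0.625)–(0.889733, 0.4655, -0.135124)  len=0.4899
  (v2,v4,v5) [-++] → (0.889733, 0.4655, -0.135124)–(0.889733, 0.4655, 0.625)  len=0.7601
  (v2,v5,v3) [-+-] → (0.889733, 0.4655, 0.625)–(0.4655, 0.4655, 0.869938)  len=0.4899
  (v4,v0,v6) [+-+] → (0.4655, 0.4655, -0.869938)–(0, 0.4655, -0.981236)  len=0.4786
  (v5,v7,v3) [++-] → (0, 0.4655, 0.981236)–(0.4655, 0.4655, 0.869938)  len=0.4786
  (v6,v0,v8) [+-+] → (0, 0.4655, -0.981236)–(-0.4655, 0.4655, -0.869938)  len=0.4786
  (v7,v9,v3) [++-] → (-0.4655, 0.4655, 0.869938)–(0, 0.4655, 0.981236)  len=0.4786
  (v8,v0,v10) [+--] → (-0.4655, 0.4655, -0.869938)–(-0.889733, 0.4655, -0.625)  len=0.4899
  (v8,v10,v9) [+-+] → (-0.889733, 0.4655, -0.625)–(-0.889733, 0.4655, 0.135124)  len=0.7601
  (v9,v10,v11) [+--] → (-0.889733, 0.4655, 0.135124)–(-0.889733, 0.4655, 0.625)  len=0.4899
  (v9,v11,v3) [+--] → (-0.889733, 0.4655, 0.625)–(-0.4655, 0.4655, 0.869938)  len=0.4899

Chained into 1 loop(s):
  loop 1: 12 segments, perimeter = 6.3739
Total perimeter = 6.374

loops=1 perimeter=6.374


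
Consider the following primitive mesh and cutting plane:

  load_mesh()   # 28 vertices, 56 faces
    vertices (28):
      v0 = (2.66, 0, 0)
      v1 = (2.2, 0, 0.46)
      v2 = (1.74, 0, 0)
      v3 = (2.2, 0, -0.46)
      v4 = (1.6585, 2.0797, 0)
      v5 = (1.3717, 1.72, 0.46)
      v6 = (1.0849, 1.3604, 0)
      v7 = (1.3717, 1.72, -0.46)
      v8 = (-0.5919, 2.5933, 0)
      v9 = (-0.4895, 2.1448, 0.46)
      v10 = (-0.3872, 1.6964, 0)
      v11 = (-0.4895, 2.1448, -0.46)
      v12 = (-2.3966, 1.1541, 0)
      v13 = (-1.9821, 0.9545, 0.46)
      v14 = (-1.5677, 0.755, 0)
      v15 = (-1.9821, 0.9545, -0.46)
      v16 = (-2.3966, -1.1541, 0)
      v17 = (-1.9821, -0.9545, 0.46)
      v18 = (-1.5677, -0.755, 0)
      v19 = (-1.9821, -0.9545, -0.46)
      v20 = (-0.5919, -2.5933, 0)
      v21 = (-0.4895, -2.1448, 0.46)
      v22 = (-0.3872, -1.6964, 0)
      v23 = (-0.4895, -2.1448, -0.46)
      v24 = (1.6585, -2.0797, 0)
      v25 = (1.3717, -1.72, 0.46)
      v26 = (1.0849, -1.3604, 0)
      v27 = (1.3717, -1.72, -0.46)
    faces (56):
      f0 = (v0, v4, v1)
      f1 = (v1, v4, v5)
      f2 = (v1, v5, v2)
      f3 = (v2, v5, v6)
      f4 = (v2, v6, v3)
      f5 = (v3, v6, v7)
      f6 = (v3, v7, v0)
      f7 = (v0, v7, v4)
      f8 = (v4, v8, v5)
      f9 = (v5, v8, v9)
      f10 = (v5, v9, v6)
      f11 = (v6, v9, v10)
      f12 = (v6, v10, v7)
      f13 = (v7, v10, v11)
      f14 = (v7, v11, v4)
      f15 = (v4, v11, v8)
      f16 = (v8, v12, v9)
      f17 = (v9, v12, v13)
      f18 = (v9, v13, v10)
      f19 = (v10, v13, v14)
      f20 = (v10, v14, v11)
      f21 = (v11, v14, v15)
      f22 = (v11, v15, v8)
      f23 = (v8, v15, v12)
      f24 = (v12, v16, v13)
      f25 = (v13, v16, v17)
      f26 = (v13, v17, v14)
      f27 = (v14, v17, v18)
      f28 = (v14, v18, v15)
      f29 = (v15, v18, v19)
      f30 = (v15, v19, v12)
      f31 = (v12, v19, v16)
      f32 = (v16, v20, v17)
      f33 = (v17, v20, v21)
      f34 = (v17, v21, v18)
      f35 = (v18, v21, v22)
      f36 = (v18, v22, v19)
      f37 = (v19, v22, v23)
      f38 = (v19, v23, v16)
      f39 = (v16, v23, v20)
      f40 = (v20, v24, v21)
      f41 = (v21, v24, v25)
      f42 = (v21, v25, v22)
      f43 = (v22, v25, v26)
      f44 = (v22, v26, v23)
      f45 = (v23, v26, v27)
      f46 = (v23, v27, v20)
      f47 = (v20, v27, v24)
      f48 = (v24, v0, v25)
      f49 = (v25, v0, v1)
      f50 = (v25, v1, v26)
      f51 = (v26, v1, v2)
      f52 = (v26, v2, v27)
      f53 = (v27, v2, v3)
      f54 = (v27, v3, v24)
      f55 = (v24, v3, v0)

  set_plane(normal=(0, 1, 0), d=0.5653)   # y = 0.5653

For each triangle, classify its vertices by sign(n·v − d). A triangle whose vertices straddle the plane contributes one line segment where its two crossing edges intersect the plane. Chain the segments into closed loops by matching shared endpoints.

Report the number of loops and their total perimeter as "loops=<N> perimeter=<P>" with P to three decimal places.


loops=2 perimeter=5.079

Straddling triangles (16 of 56):
  (v0,v4,v1) [-+-] → (2.38777, 0.5653, 0)–(2.05281, 0.5653, 0.334964)  len=0.4737
  (v1,v4,v5) [-++] → (2.05281, 0.5653, 0.334964)–(1.92777, 0.5653, 0.46)  len=0.1768
  (v1,v5,v2) [-+-] → (1.92777, 0.5653, 0.46)–(1.61895, 0.5653, 0.151185)  len=0.4367
  (v2,v5,v6) [-++] → (1.61895, 0.5653, 0.151185)–(1.46778, 0.5653, 0)  len=0.2138
  (v2,v6,v3) [-+-] → (1.46778, 0.5653, 0)–(1.73663, 0.5653, -0.268852)  len=0.3802
  (v3,v6,v7) [-++] → (1.73663, 0.5653, -0.268852)–(1.92777, 0.5653, -0.46)  len=0.2703
  (v3,v7,v0) [-+-] → (1.92777, 0.5653, -0.46)–(2.23658, 0.5653, -0.151185)  len=0.4367
  (v0,v7,v4) [-++] → (2.23658, 0.5653, -0.151185)–(2.38777, 0.5653, 0)  len=0.2138
  (v12,v16,v13) [+-+] → (-2.3966, 0.5653, 0)–(-2.05861, 0.5653, 0.375094)  len=0.5049
  (v13,v16,v17) [+--] → (-2.05861, 0.5653, 0.375094)–(-1.9821, 0.5653, 0.46)  len=0.1143
  (v13,v17,v14) [+-+] → (-1.9821, 0.5653, 0.46)–(-1.61369, 0.5653, 0.0510453)  len=0.5504
  (v14,v17,v18) [+--] → (-1.61369, 0.5653, 0.0510453)–(-1.5677, 0.5653, 0)  len=0.0687
  (v14,v18,v15) [+-+] → (-1.5677, 0.5653, 0)–(-1.88775, 0.5653, -0.355272)  len=0.4782
  (v15,v18,v19) [+--] → (-1.88775, 0.5653, -0.355272)–(-1.9821, 0.5653, -0.46)  len=0.1410
  (v15,v19,v12) [+-+] → (-1.9821, 0.5653, -0.46)–(-2.28086, 0.5653, -0.128449)  len=0.4463
  (v12,v19,v16) [+--] → (-2.28086, 0.5653, -0.128449)–(-2.3966, 0.5653, 0)  len=0.1729

Chained into 2 loop(s):
  loop 1: 8 segments, perimeter = 2.6021
  loop 2: 8 segments, perimeter = 2.4767
Total perimeter = 5.079


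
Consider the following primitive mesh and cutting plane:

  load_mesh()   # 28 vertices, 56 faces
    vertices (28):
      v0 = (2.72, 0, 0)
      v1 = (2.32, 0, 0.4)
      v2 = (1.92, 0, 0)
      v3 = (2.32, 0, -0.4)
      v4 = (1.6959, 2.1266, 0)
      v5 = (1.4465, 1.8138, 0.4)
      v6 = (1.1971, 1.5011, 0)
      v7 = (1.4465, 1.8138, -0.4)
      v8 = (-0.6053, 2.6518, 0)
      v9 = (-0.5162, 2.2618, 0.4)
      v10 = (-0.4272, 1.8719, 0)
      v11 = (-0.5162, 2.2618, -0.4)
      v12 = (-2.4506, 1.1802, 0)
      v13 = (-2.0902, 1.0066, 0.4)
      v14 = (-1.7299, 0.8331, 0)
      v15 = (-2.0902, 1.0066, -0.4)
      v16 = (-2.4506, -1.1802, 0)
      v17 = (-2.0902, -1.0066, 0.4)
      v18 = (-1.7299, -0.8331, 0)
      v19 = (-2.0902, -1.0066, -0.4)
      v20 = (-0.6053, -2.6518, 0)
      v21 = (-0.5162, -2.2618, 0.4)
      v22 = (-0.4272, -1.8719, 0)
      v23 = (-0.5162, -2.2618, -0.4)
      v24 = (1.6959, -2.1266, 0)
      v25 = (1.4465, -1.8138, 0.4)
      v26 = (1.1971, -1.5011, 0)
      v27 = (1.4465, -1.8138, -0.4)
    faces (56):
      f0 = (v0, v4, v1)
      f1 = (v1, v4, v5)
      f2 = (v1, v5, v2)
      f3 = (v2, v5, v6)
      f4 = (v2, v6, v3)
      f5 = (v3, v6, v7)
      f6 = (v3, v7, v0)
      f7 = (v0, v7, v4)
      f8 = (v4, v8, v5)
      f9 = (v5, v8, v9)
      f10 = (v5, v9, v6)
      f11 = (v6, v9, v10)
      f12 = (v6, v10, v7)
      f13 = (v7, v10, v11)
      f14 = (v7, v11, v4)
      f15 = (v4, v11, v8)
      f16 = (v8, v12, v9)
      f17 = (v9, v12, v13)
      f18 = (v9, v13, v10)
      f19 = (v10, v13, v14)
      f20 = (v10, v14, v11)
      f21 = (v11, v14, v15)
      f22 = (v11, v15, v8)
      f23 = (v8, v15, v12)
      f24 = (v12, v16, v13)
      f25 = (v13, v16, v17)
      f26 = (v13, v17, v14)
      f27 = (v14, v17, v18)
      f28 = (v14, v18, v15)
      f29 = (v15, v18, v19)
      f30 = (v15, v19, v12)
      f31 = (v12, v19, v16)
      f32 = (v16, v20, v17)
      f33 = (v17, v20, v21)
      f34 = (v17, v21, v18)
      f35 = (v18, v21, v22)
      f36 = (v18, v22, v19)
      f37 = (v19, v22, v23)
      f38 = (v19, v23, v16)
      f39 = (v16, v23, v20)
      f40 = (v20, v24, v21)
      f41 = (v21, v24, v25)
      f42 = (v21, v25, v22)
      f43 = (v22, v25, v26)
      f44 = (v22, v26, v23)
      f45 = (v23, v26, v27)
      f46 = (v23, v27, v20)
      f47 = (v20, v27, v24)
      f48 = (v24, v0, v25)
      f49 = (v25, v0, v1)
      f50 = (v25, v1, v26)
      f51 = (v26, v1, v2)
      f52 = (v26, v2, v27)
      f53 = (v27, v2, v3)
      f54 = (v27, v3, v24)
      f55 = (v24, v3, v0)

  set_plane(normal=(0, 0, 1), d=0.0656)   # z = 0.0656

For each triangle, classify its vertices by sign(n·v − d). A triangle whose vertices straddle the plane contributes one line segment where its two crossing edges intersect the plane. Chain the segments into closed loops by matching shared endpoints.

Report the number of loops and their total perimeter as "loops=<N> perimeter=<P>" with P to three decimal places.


loops=2 perimeter=28.185

Straddling triangles (28 of 56):
  (v0,v4,v1) [--+] → (1.79825, 1.77784, 0.0656)–(2.6544, 0, 0.0656)  len=1.9732
  (v1,v4,v5) [+-+] → (1.79825, 1.77784, 0.0656)–(1.655, 2.0753, 0.0656)  len=0.3302
  (v1,v5,v2) [++-] → (1.84235, 0.297463, 0.0656)–(1.9856, 0, 0.0656)  len=0.3302
  (v2,v5,v6) [-+-] → (1.84235, 0.297463, 0.0656)–(1.238, 1.55238, 0.0656)  len=1.3929
  (v4,v8,v5) [--+] → (-0.268805, 2.51437, 0.0656)–(1.655, 2.0753, 0.0656)  len=1.9733
  (v5,v8,v9) [+-+] → (-0.268805, 2.51437, 0.0656)–(-0.590688, 2.58784, 0.0656)  len=0.3302
  (v5,v9,v6) [++-] → (0.916119, 1.62585, 0.0656)–(1.238, 1.55238, 0.0656)  len=0.3302
  (v6,v9,v10) [-+-] → (0.916119, 1.62585, 0.0656)–(-0.441796, 1.93584, 0.0656)  len=1.3928
  (v8,v12,v9) [--+] → (-2.13336, 1.35758, 0.0656)–(-0.590688, 2.58784, 0.0656)  len=1.9732
  (v9,v12,v13) [+-+] → (-2.13336, 1.35758, 0.0656)–(-2.39149, 1.15173, 0.0656)  len=0.3302
  (v9,v13,v10) [++-] → (-0.699932, 1.72999, 0.0656)–(-0.441796, 1.93584, 0.0656)  len=0.3302
  (v10,v13,v14) [-+-] → (-0.699932, 1.72999, 0.0656)–(-1.78899, 0.861554, 0.0656)  len=1.3929
  (v12,v16,v13) [--+] → (-2.39149, -0.821565, 0.0656)–(-2.39149, 1.15173, 0.0656)  len=1.9733
  (v13,v16,v17) [+-+] → (-2.39149, -0.821565, 0.0656)–(-2.39149, -1.15173, 0.0656)  len=0.3302
  (v13,v17,v14) [++-] → (-1.78899, 0.531389, 0.0656)–(-1.78899, 0.861554, 0.0656)  len=0.3302
  (v14,v17,v18) [-+-] → (-1.78899, 0.531389, 0.0656)–(-1.78899, -0.861554, 0.0656)  len=1.3929
  (v16,v20,v17) [--+] → (-0.848824, -2.38199, 0.0656)–(-2.39149, -1.15173, 0.0656)  len=1.9732
  (v17,v20,v21) [+-+] → (-0.848824, -2.38199, 0.0656)–(-0.590688, -2.58784, 0.0656)  len=0.3302
  (v17,v21,v18) [++-] → (-1.53085, -1.06741, 0.0656)–(-1.78899, -0.861554, 0.0656)  len=0.3302
  (v18,v21,v22) [-+-] → (-1.53085, -1.06741, 0.0656)–(-0.441796, -1.93584, 0.0656)  len=1.3929
  (v20,v24,v21) [--+] → (1.33312, -2.14877, 0.0656)–(-0.590688, -2.58784, 0.0656)  len=1.9733
  (v21,v24,v25) [+-+] → (1.33312, -2.14877, 0.0656)–(1.655, -2.0753, 0.0656)  len=0.3302
  (v21,v25,v22) [++-] → (-0.119913, -1.86237, 0.0656)–(-0.441796, -1.93584, 0.0656)  len=0.3302
  (v22,v25,v26) [-+-] → (-0.119913, -1.86237, 0.0656)–(1.238, -1.55238, 0.0656)  len=1.3928
  (v24,v0,v25) [--+] → (2.51115, -0.297463, 0.0656)–(1.655, -2.0753, 0.0656)  len=1.9732
  (v25,v0,v1) [+-+] → (2.51115, -0.297463, 0.0656)–(2.6544, 0, 0.0656)  len=0.3302
  (v25,v1,v26) [++-] → (1.38126, -1.25492, 0.0656)–(1.238, -1.55238, 0.0656)  len=0.3302
  (v26,v1,v2) [-+-] → (1.38126, -1.25492, 0.0656)–(1.9856, 0, 0.0656)  len=1.3929

Chained into 2 loop(s):
  loop 1: 14 segments, perimeter = 16.1238
  loop 2: 14 segments, perimeter = 12.0613
Total perimeter = 28.185


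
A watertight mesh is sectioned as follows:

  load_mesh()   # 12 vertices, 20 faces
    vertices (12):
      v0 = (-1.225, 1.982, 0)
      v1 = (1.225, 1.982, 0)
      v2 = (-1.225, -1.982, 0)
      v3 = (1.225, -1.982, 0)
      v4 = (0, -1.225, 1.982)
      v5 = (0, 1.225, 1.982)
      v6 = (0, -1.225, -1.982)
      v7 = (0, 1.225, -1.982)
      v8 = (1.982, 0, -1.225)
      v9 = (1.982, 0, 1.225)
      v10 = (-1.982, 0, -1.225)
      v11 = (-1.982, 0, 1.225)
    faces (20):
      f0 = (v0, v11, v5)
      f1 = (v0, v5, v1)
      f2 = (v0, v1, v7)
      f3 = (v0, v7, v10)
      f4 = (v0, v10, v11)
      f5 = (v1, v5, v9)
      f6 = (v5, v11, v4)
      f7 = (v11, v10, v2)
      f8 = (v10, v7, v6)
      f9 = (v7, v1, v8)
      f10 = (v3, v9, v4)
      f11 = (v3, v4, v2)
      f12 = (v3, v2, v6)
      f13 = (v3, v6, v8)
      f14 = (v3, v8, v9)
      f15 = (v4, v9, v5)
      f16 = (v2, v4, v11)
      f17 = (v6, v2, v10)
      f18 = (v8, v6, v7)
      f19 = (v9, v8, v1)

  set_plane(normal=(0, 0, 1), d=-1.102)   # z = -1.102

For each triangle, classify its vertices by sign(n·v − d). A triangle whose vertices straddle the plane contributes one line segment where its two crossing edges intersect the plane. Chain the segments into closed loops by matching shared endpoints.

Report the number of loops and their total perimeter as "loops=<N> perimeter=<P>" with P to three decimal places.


loops=1 perimeter=10.733

Straddling triangles (10 of 20):
  (v0,v1,v7) [++-] → (0.543895, 1.5611, -1.102)–(-0.543895, 1.5611, -1.102)  len=1.0878
  (v0,v7,v10) [+--] → (-0.543895, 1.5611, -1.102)–(-1.90599, 0.199009, -1.102)  len=1.9263
  (v0,v10,v11) [+-+] → (-1.90599, 0.199009, -1.102)–(-1.982, 0, -1.102)  len=0.2130
  (v11,v10,v2) [+-+] → (-1.982, 0, -1.102)–(-1.90599, -0.199009, -1.102)  len=0.2130
  (v7,v1,v8) [-+-] → (0.543895, 1.5611, -1.102)–(1.90599, 0.199009, -1.102)  len=1.9263
  (v3,v2,v6) [++-] → (-0.543895, -1.5611, -1.102)–(0.543895, -1.5611, -1.102)  len=1.0878
  (v3,v6,v8) [+--] → (0.543895, -1.5611, -1.102)–(1.90599, -0.199009, -1.102)  len=1.9263
  (v3,v8,v9) [+-+] → (1.90599, -0.199009, -1.102)–(1.982, 0, -1.102)  len=0.2130
  (v6,v2,v10) [-+-] → (-0.543895, -1.5611, -1.102)–(-1.90599, -0.199009, -1.102)  len=1.9263
  (v9,v8,v1) [+-+] → (1.982, 0, -1.102)–(1.90599, 0.199009, -1.102)  len=0.2130

Chained into 1 loop(s):
  loop 1: 10 segments, perimeter = 10.7329
Total perimeter = 10.733


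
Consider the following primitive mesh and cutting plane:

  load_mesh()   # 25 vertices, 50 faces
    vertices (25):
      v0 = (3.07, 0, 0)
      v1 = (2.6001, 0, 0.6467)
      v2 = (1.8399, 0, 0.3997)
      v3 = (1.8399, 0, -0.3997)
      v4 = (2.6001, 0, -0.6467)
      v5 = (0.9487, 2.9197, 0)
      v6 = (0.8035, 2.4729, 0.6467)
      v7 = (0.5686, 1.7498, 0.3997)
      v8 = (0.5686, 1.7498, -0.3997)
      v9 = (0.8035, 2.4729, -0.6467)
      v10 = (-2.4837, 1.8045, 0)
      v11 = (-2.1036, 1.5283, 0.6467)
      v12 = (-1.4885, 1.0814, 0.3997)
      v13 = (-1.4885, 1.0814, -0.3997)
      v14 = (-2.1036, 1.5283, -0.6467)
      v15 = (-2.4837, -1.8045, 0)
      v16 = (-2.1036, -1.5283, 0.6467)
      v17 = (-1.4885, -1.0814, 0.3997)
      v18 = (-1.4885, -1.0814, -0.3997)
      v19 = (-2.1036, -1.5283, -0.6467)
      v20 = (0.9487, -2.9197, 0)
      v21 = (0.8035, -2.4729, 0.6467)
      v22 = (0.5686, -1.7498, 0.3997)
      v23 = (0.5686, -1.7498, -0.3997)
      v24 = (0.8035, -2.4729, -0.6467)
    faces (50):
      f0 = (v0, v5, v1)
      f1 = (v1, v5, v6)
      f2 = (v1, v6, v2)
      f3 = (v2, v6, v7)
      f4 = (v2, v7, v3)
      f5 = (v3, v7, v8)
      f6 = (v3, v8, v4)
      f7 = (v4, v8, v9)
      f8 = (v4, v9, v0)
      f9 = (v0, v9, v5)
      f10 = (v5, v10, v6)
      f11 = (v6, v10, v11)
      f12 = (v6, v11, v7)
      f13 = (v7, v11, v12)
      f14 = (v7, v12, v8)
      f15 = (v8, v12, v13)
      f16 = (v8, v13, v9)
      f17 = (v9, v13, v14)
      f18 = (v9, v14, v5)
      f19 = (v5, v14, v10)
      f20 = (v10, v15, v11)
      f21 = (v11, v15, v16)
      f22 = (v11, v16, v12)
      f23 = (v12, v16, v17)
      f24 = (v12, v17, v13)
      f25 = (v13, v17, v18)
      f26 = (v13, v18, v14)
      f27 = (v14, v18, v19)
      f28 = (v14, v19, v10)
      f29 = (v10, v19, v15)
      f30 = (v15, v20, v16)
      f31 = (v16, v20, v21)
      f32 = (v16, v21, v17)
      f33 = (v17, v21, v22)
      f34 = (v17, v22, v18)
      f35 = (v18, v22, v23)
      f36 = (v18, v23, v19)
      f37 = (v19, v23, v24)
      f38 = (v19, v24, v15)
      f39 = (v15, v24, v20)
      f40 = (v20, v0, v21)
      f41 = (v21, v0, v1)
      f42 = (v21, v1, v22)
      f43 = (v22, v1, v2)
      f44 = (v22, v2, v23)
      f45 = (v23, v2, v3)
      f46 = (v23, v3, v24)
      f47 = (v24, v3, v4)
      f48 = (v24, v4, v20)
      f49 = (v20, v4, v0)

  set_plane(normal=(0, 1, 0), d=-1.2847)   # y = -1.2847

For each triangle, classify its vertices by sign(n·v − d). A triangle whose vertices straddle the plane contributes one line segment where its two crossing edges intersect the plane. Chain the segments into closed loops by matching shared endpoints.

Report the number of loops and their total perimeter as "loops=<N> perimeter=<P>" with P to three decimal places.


Straddling triangles (22 of 50):
  (v10,v15,v11) [+-+] → (-2.4837, -1.2847, 0)–(-2.42442, -1.2847, 0.100863)  len=0.1170
  (v11,v15,v16) [+--] → (-2.42442, -1.2847, 0.100863)–(-2.1036, -1.2847, 0.6467)  len=0.6331
  (v11,v16,v12) [+-+] → (-2.1036, -1.2847, 0.6467)–(-2.04618, -1.2847, 0.623644)  len=0.0619
  (v12,v16,v17) [+-+] → (-2.04618, -1.2847, 0.623644)–(-1.76832, -1.2847, 0.512063)  len=0.2994
  (v14,v18,v19) [++-] → (-1.76832, -1.2847, -0.512063)–(-2.1036, -1.2847, -0.6467)  len=0.3613
  (v14,v19,v10) [+-+] → (-2.1036, -1.2847, -0.6467)–(-2.13138, -1.2847, -0.599432)  len=0.0548
  (v10,v19,v15) [+--] → (-2.13138, -1.2847, -0.599432)–(-2.4837, -1.2847, 0)  len=0.6953
  (v16,v21,v17) [--+] → (-1.15364, -1.2847, 0.435787)–(-1.76832, -1.2847, 0.512063)  len=0.6194
  (v17,v21,v22) [+--] → (-1.15364, -1.2847, 0.435787)–(-0.862814, -1.2847, 0.3997)  len=0.2931
  (v17,v22,v18) [+-+] → (-0.862814, -1.2847, 0.3997)–(-0.862814, -1.2847, -0.156555)  len=0.5563
  (v18,v22,v23) [+--] → (-0.862814, -1.2847, -0.156555)–(-0.862814, -1.2847, -0.3997)  len=0.2431
  (v18,v23,v19) [+--] → (-0.862814, -1.2847, -0.3997)–(-1.76832, -1.2847, -0.512063)  len=0.9124
  (v20,v0,v21) [-+-] → (2.1366, -1.2847, 0)–(1.89253, -1.2847, 0.335968)  len=0.4153
  (v21,v0,v1) [-++] → (1.89253, -1.2847, 0.335968)–(1.66675, -1.2847, 0.6467)  len=0.3841
  (v21,v1,v22) [-+-] → (1.66675, -1.2847, 0.6467)–(1.10858, -1.2847, 0.465353)  len=0.5869
  (v22,v1,v2) [-++] → (1.10858, -1.2847, 0.465353)–(0.906514, -1.2847, 0.3997)  len=0.2125
  (v22,v2,v23) [-+-] → (0.906514, -1.2847, 0.3997)–(0.906514, -1.2847, -0.187218)  len=0.5869
  (v23,v2,v3) [-++] → (0.906514, -1.2847, -0.187218)–(0.906514, -1.2847, -0.3997)  len=0.2125
  (v23,v3,v24) [-+-] → (0.906514, -1.2847, -0.3997)–(1.30148, -1.2847, -0.528019)  len=0.4153
  (v24,v3,v4) [-++] → (1.30148, -1.2847, -0.528019)–(1.66675, -1.2847, -0.6467)  len=0.3841
  (v24,v4,v20) [-+-] → (1.66675, -1.2847, -0.6467)–(1.87347, -1.2847, -0.362145)  len=0.3517
  (v20,v4,v0) [-++] → (1.87347, -1.2847, -0.362145)–(2.1366, -1.2847, 0)  len=0.4477

Chained into 2 loop(s):
  loop 1: 12 segments, perimeter = 4.8472
  loop 2: 10 segments, perimeter = 3.9968
Total perimeter = 8.844

loops=2 perimeter=8.844
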